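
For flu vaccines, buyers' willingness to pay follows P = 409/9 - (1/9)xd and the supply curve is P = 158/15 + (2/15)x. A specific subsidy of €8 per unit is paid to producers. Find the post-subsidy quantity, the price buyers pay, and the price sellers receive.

x' = 1931/11; buyers pay 856/33; sellers receive 1120/33

Pre-subsidy: 409/9 - (1/9)x = 158/15 + (2/15)x gives x* = 1571/11 and P* = 976/33.
With the subsidy, sellers receive Ps = Pb + 8 for each unit, where Pb is the price buyers pay.
On the curves, Pb = 409/9 - (1/9)x and Ps = 158/15 + (2/15)x; the wedge Ps − Pb = 8 gives 158/15 + (2/15)x − (409/9 - (1/9)x) = 8, so x' = 1931/11.
Then Pb = 409/9 − (1/9)·(1931/11) = 856/33 and Ps = 158/15 + (2/15)·(1931/11) = 1120/33.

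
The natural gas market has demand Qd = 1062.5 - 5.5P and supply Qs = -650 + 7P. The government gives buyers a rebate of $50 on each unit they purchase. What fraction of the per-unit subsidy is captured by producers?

Producer share = 0.44

Pre-subsidy: 1062.5 - 5.5P = -650 + 7P gives P* = 137, Q* = 309.
With the rebate, buyers effectively pay Pb = Ps − 50, where Ps is the price sellers receive.
Demand in terms of Ps becomes Qd = 1062.5 − 5.5(Ps − 50) = 1337.5 - 5.5Ps. Setting this equal to supply: 1337.5 - 5.5Ps = -650 + 7Ps, so Ps = 159.
Buyers pay Pb = 159 − 50 = 109; Q' = -650 + 7·159 = 463.
Buyers' price falls by P* − Pb = 137 − 109 = 28; sellers' price rises by Ps − P* = 159 − 137 = 22.
So producers capture 22/50 = 0.44 of each unit of subsidy.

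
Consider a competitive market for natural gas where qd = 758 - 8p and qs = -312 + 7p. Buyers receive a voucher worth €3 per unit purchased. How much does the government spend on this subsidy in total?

Government cost = €595.6

Pre-subsidy: 758 - 8p = -312 + 7p gives p* = 214/3, q* = 562/3.
With the rebate, buyers effectively pay pb = ps − 3, where ps is the price sellers receive.
Demand in terms of ps becomes qd = 758 − 8(ps − 3) = 782 - 8ps. Setting this equal to supply: 782 - 8ps = -312 + 7ps, so ps = 1094/15.
Buyers pay pb = 1094/15 − 3 = 1049/15; q' = -312 + 7·(1094/15) = 2978/15.
Government outlay = subsidy × quantity = 3 × 2978/15 = 595.6.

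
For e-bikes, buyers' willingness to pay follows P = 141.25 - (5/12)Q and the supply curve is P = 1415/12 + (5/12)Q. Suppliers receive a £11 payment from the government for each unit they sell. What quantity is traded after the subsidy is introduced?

Pre-subsidy: 141.25 - (5/12)Q = 1415/12 + (5/12)Q gives Q* = 28 and P* = 1555/12.
With the subsidy, sellers receive Ps = Pb + 11 for each unit, where Pb is the price buyers pay.
On the curves, Pb = 141.25 - (5/12)Q and Ps = 1415/12 + (5/12)Q; the wedge Ps − Pb = 11 gives 1415/12 + (5/12)Q − (141.25 - (5/12)Q) = 11, so Q' = 41.2.
Then Pb = 141.25 − (5/12)·41.2 = 1489/12 and Ps = 1415/12 + (5/12)·41.2 = 1621/12.

Q' = 41.2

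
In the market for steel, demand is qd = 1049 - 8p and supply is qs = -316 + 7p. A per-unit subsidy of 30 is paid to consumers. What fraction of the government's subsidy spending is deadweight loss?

Pre-subsidy: 1049 - 8p = -316 + 7p gives p* = 91, q* = 321.
With the rebate, buyers effectively pay pb = ps − 30, where ps is the price sellers receive.
Demand in terms of ps becomes qd = 1049 − 8(ps − 30) = 1289 - 8ps. Setting this equal to supply: 1289 - 8ps = -316 + 7ps, so ps = 107.
Buyers pay pb = 107 − 30 = 77; q' = -316 + 7·107 = 433.
ΔCS = ½(321 + 433)(91 − 77) = 5278; ΔPS = ½(321 + 433)(107 − 91) = 6032.
Government spending = 30 × 433 = 12990.
DWL = ½ × 30 × (433 − 321) = 1680; fraction = 1680 / 12990 = 56/433.

DWL / government spending = 56/433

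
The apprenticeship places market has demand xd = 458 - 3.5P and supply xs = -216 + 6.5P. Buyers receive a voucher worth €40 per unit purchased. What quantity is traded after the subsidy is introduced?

x' = 313.1

Pre-subsidy: 458 - 3.5P = -216 + 6.5P gives P* = 67.4, x* = 222.1.
With the rebate, buyers effectively pay Pb = Ps − 40, where Ps is the price sellers receive.
Demand in terms of Ps becomes xd = 458 − 3.5(Ps − 40) = 598 - 3.5Ps. Setting this equal to supply: 598 - 3.5Ps = -216 + 6.5Ps, so Ps = 81.4.
Buyers pay Pb = 81.4 − 40 = 41.4; x' = -216 + 6.5·81.4 = 313.1.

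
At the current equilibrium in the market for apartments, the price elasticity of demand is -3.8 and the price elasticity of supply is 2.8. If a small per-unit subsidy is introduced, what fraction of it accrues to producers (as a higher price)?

Producer share = 19/33

For a small subsidy around the equilibrium, the benefit split depends on the relative slopes, which at a point are proportional to the elasticities.
Buyer share = εs/(εs + |εd|) = 2.8/(2.8 + 3.8) = 14/33; seller share = |εd|/(εs + |εd|) = 19/33.
So producers capture 19/33 of the subsidy.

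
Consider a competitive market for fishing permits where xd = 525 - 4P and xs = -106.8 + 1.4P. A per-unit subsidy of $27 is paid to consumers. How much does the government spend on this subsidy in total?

Government cost = $2295

Pre-subsidy: 525 - 4P = -106.8 + 1.4P gives P* = 117, x* = 57.
With the rebate, buyers effectively pay Pb = Ps − 27, where Ps is the price sellers receive.
Demand in terms of Ps becomes xd = 525 − 4(Ps − 27) = 633 - 4Ps. Setting this equal to supply: 633 - 4Ps = -106.8 + 1.4Ps, so Ps = 137.
Buyers pay Pb = 137 − 27 = 110; x' = -106.8 + 1.4·137 = 85.
Government outlay = subsidy × quantity = 27 × 85 = 2295.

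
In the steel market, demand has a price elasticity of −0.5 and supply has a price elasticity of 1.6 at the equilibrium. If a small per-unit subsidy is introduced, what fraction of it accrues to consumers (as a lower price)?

Consumer share = 16/21

For a small subsidy around the equilibrium, the benefit split depends on the relative slopes, which at a point are proportional to the elasticities.
Buyer share = εs/(εs + |εd|) = 1.6/(1.6 + 0.5) = 16/21; seller share = |εd|/(εs + |εd|) = 5/21.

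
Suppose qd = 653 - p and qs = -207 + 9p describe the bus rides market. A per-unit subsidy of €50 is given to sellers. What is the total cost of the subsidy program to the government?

Government cost = €30600

Pre-subsidy: 653 - p = -207 + 9p gives p* = 86, q* = 567.
With the subsidy, sellers receive ps = pb + 50 for each unit, where pb is the price buyers pay.
Supply in terms of pb becomes qs = -207 + 9(pb + 50) = 243 + 9pb. Setting this equal to demand: 653 - pb = 243 + 9pb, so pb = 41.
Sellers receive ps = 41 + 50 = 91; q' = 653 − 1·41 = 612.
Government outlay = subsidy × quantity = 50 × 612 = 30600.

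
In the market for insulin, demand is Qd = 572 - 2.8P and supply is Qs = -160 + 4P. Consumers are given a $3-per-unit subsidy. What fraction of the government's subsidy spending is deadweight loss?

DWL / government spending = 21/2342

Pre-subsidy: 572 - 2.8P = -160 + 4P gives P* = 1830/17, Q* = 4600/17.
With the rebate, buyers effectively pay Pb = Ps − 3, where Ps is the price sellers receive.
Demand in terms of Ps becomes Qd = 572 − 2.8(Ps − 3) = 580.4 - 2.8Ps. Setting this equal to supply: 580.4 - 2.8Ps = -160 + 4Ps, so Ps = 1851/17.
Buyers pay Pb = 1851/17 − 3 = 1800/17; Q' = -160 + 4·(1851/17) = 4684/17.
ΔCS = ½(4600/17 + 4684/17)(1830/17 − 1800/17) = 139260/289; ΔPS = ½(4600/17 + 4684/17)(1851/17 − 1830/17) = 97482/289.
Government spending = 3 × 4684/17 = 14052/17.
DWL = ½ × 3 × (4684/17 − 4600/17) = 126/17; fraction = (126/17) / (14052/17) = 21/2342.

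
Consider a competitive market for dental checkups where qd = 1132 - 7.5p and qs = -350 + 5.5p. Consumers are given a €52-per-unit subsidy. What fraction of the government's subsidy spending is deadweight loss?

DWL / government spending = 165/884

Pre-subsidy: 1132 - 7.5p = -350 + 5.5p gives p* = 114, q* = 277.
With the rebate, buyers effectively pay pb = ps − 52, where ps is the price sellers receive.
Demand in terms of ps becomes qd = 1132 − 7.5(ps − 52) = 1522 - 7.5ps. Setting this equal to supply: 1522 - 7.5ps = -350 + 5.5ps, so ps = 144.
Buyers pay pb = 144 − 52 = 92; q' = -350 + 5.5·144 = 442.
ΔCS = ½(277 + 442)(114 − 92) = 7909; ΔPS = ½(277 + 442)(144 − 114) = 10785.
Government spending = 52 × 442 = 22984.
DWL = ½ × 52 × (442 − 277) = 4290; fraction = 4290 / 22984 = 165/884.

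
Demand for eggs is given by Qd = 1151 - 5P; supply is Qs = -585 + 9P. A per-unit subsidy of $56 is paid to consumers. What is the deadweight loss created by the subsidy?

Pre-subsidy: 1151 - 5P = -585 + 9P gives P* = 124, Q* = 531.
With the rebate, buyers effectively pay Pb = Ps − 56, where Ps is the price sellers receive.
Demand in terms of Ps becomes Qd = 1151 − 5(Ps − 56) = 1431 - 5Ps. Setting this equal to supply: 1431 - 5Ps = -585 + 9Ps, so Ps = 144.
Buyers pay Pb = 144 − 56 = 88; Q' = -585 + 9·144 = 711.
The subsidy expands output by 711 − 531 = 180 past the efficient level; on those units the gap between marginal cost and willingness to pay runs from 0 up to 56.
DWL = ½ × 56 × 180 = 5040.

Deadweight loss = $5040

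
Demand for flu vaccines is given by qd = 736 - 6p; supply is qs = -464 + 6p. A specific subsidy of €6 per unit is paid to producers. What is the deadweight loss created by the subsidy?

Deadweight loss = €54

Pre-subsidy: 736 - 6p = -464 + 6p gives p* = 100, q* = 136.
With the subsidy, sellers receive ps = pb + 6 for each unit, where pb is the price buyers pay.
Supply in terms of pb becomes qs = -464 + 6(pb + 6) = -428 + 6pb. Setting this equal to demand: 736 - 6pb = -428 + 6pb, so pb = 97.
Sellers receive ps = 97 + 6 = 103; q' = 736 − 6·97 = 154.
The subsidy expands output by 154 − 136 = 18 past the efficient level; on those units the gap between marginal cost and willingness to pay runs from 0 up to 6.
DWL = ½ × 6 × 18 = 54.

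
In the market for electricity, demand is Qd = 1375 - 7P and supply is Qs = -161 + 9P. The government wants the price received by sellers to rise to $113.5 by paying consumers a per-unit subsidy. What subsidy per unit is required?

Required subsidy s = $40 per unit

At a seller price of 113.5, quantity supplied is -161 + 9·113.5 = 860.5.
Buyers absorb 860.5 only when they pay Pb with 1375 − 7·Pb = 860.5, i.e. Pb = 73.5.
s = Ps − Pb = 113.5 − 73.5 = 40.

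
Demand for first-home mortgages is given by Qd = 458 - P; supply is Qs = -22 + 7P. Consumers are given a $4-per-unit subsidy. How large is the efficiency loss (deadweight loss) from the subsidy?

Deadweight loss = $7

Pre-subsidy: 458 - P = -22 + 7P gives P* = 60, Q* = 398.
With the rebate, buyers effectively pay Pb = Ps − 4, where Ps is the price sellers receive.
Demand in terms of Ps becomes Qd = 458 − 1(Ps − 4) = 462 - Ps. Setting this equal to supply: 462 - Ps = -22 + 7Ps, so Ps = 60.5.
Buyers pay Pb = 60.5 − 4 = 56.5; Q' = -22 + 7·60.5 = 401.5.
The subsidy expands output by 401.5 − 398 = 3.5 past the efficient level; on those units the gap between marginal cost and willingness to pay runs from 0 up to 4.
DWL = ½ × 4 × 3.5 = 7.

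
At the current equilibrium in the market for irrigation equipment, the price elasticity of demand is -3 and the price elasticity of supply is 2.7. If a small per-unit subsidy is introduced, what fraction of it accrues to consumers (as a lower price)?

Consumer share = 9/19

For a small subsidy around the equilibrium, the benefit split depends on the relative slopes, which at a point are proportional to the elasticities.
Buyer share = εs/(εs + |εd|) = 2.7/(2.7 + 3) = 9/19; seller share = |εd|/(εs + |εd|) = 10/19.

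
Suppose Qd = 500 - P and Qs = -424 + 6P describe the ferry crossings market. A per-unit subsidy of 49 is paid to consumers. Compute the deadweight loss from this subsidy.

Pre-subsidy: 500 - P = -424 + 6P gives P* = 132, Q* = 368.
With the rebate, buyers effectively pay Pb = Ps − 49, where Ps is the price sellers receive.
Demand in terms of Ps becomes Qd = 500 − 1(Ps − 49) = 549 - Ps. Setting this equal to supply: 549 - Ps = -424 + 6Ps, so Ps = 139.
Buyers pay Pb = 139 − 49 = 90; Q' = -424 + 6·139 = 410.
The subsidy expands output by 410 − 368 = 42 past the efficient level; on those units the gap between marginal cost and willingness to pay runs from 0 up to 49.
DWL = ½ × 49 × 42 = 1029.

Deadweight loss = 1029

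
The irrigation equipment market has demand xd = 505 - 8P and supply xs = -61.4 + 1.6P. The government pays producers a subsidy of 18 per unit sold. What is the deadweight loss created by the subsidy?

Pre-subsidy: 505 - 8P = -61.4 + 1.6P gives P* = 59, x* = 33.
With the subsidy, sellers receive Ps = Pb + 18 for each unit, where Pb is the price buyers pay.
Supply in terms of Pb becomes xs = -61.4 + 1.6(Pb + 18) = -32.6 + 1.6Pb. Setting this equal to demand: 505 - 8Pb = -32.6 + 1.6Pb, so Pb = 56.
Sellers receive Ps = 56 + 18 = 74; x' = 505 − 8·56 = 57.
The subsidy expands output by 57 − 33 = 24 past the efficient level; on those units the gap between marginal cost and willingness to pay runs from 0 up to 18.
DWL = ½ × 18 × 24 = 216.

Deadweight loss = 216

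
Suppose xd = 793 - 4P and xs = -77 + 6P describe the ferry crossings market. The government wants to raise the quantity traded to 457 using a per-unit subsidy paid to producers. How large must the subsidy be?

At x = 457, invert demand for the buyer price: Pb = (793 − 457)/4 = 84; invert supply for the seller price: Ps = (457 − (-77))/6 = 89.
The subsidy must fill the gap: s = Ps − Pb = 89 − 84 = 5.

Required subsidy s = 5 per unit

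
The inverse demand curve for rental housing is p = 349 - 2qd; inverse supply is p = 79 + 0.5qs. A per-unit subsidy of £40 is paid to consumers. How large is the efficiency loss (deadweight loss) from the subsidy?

Pre-subsidy: 349 - 2q = 79 + 0.5q gives q* = 108 and p* = 133.
With the rebate, buyers effectively pay pb = ps − 40, where ps is the price sellers receive.
On the curves, pb = 349 - 2q and ps = 79 + 0.5q; the wedge ps − pb = 40 gives 79 + 0.5q − (349 - 2q) = 40, so q' = 124.
Then pb = 349 − 2·124 = 101 and ps = 79 + 0.5·124 = 141.
The subsidy expands output by 124 − 108 = 16 past the efficient level; on those units the gap between marginal cost and willingness to pay runs from 0 up to 40.
DWL = ½ × 40 × 16 = 320.

Deadweight loss = £320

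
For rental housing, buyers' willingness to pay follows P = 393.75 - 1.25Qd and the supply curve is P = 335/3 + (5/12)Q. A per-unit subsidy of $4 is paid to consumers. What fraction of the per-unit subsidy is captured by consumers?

Consumer share = 0.75

Pre-subsidy: 393.75 - 1.25Q = 335/3 + (5/12)Q gives Q* = 169.25 and P* = 182.1875.
With the rebate, buyers effectively pay Pb = Ps − 4, where Ps is the price sellers receive.
On the curves, Pb = 393.75 - 1.25Q and Ps = 335/3 + (5/12)Q; the wedge Ps − Pb = 4 gives 335/3 + (5/12)Q − (393.75 - 1.25Q) = 4, so Q' = 171.65.
Then Pb = 393.75 − 1.25·171.65 = 179.1875 and Ps = 335/3 + (5/12)·171.65 = 183.1875.
Buyers' price falls by P* − Pb = 182.1875 − 179.1875 = 3; sellers' price rises by Ps − P* = 183.1875 − 182.1875 = 1.
So consumers capture 3/4 = 0.75 of each unit of subsidy.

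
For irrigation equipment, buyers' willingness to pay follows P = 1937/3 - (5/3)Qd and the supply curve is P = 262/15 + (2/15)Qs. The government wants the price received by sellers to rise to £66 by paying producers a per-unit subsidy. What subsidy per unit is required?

At a seller price of 66, quantity supplied is -131 + 7.5·66 = 364.
Buyers absorb 364 only when they pay Pb = 1937/3 − (5/3)·364 = 39.
s = Ps − Pb = 66 − 39 = 27.

Required subsidy s = £27 per unit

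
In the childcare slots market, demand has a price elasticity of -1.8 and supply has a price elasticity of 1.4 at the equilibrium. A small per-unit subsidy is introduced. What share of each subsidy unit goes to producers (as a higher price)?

For a small subsidy around the equilibrium, the benefit split depends on the relative slopes, which at a point are proportional to the elasticities.
Buyer share = εs/(εs + |εd|) = 1.4/(1.4 + 1.8) = 0.4375; seller share = |εd|/(εs + |εd|) = 0.5625.
So producers capture 0.5625 of the subsidy.

Producer share = 0.5625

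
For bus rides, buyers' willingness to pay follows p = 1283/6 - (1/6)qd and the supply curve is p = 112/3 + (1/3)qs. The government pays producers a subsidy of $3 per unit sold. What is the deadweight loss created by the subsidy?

Pre-subsidy: 1283/6 - (1/6)q = 112/3 + (1/3)q gives q* = 353 and p* = 155.
With the subsidy, sellers receive ps = pb + 3 for each unit, where pb is the price buyers pay.
On the curves, pb = 1283/6 - (1/6)q and ps = 112/3 + (1/3)q; the wedge ps − pb = 3 gives 112/3 + (1/3)q − (1283/6 - (1/6)q) = 3, so q' = 359.
Then pb = 1283/6 − (1/6)·359 = 154 and ps = 112/3 + (1/3)·359 = 157.
The subsidy expands output by 359 − 353 = 6 past the efficient level; on those units the gap between marginal cost and willingness to pay runs from 0 up to 3.
DWL = ½ × 3 × 6 = 9.

Deadweight loss = $9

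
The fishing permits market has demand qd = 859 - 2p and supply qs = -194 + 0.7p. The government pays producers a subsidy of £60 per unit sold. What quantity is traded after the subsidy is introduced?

q' = 991/9

Pre-subsidy: 859 - 2p = -194 + 0.7p gives p* = 390, q* = 79.
With the subsidy, sellers receive ps = pb + 60 for each unit, where pb is the price buyers pay.
Supply in terms of pb becomes qs = -194 + 0.7(pb + 60) = -152 + 0.7pb. Setting this equal to demand: 859 - 2pb = -152 + 0.7pb, so pb = 3370/9.
Sellers receive ps = 3370/9 + 60 = 3910/9; q' = 859 − 2·(3370/9) = 991/9.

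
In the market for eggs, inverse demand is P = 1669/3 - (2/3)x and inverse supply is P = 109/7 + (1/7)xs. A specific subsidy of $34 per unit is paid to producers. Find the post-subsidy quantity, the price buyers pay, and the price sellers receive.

Pre-subsidy: 1669/3 - (2/3)x = 109/7 + (1/7)x gives x* = 668 and P* = 111.
With the subsidy, sellers receive Ps = Pb + 34 for each unit, where Pb is the price buyers pay.
On the curves, Pb = 1669/3 - (2/3)x and Ps = 109/7 + (1/7)x; the wedge Ps − Pb = 34 gives 109/7 + (1/7)x − (1669/3 - (2/3)x) = 34, so x' = 710.
Then Pb = 1669/3 − (2/3)·710 = 83 and Ps = 109/7 + (1/7)·710 = 117.

x' = 710; buyers pay $83; sellers receive $117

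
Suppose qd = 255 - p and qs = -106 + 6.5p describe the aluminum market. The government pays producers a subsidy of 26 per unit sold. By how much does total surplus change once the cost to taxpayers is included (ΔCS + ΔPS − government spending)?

Pre-subsidy: 255 - p = -106 + 6.5p gives p* = 722/15, q* = 3103/15.
With the subsidy, sellers receive ps = pb + 26 for each unit, where pb is the price buyers pay.
Supply in terms of pb becomes qs = -106 + 6.5(pb + 26) = 63 + 6.5pb. Setting this equal to demand: 255 - pb = 63 + 6.5pb, so pb = 25.6.
Sellers receive ps = 25.6 + 26 = 51.6; q' = 255 − 1·25.6 = 229.4.
ΔCS = ½(3103/15 + 229.4)(722/15 − 25.6) = 1105936/225; ΔPS = ½(3103/15 + 229.4)(51.6 − 722/15) = 170144/225.
Government spending = 26 × 229.4 = 5964.4.
Net change = 1105936/225 + 170144/225 − 5964.4 = -4394/15. The loss equals the DWL triangle ½·26·338/15.

Net change in total surplus = -4394/15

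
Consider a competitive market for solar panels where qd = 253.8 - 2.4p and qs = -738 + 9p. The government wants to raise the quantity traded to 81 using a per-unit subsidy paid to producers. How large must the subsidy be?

At q = 81, invert demand for the buyer price: pb = (253.8 − 81)/2.4 = 72; invert supply for the seller price: ps = (81 − (-738))/9 = 91.
The subsidy must fill the gap: s = ps − pb = 91 − 72 = 19.

Required subsidy s = 19 per unit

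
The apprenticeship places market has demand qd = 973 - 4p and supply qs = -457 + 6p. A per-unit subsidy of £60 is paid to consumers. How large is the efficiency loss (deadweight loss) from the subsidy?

Deadweight loss = £4320

Pre-subsidy: 973 - 4p = -457 + 6p gives p* = 143, q* = 401.
With the rebate, buyers effectively pay pb = ps − 60, where ps is the price sellers receive.
Demand in terms of ps becomes qd = 973 − 4(ps − 60) = 1213 - 4ps. Setting this equal to supply: 1213 - 4ps = -457 + 6ps, so ps = 167.
Buyers pay pb = 167 − 60 = 107; q' = -457 + 6·167 = 545.
The subsidy expands output by 545 − 401 = 144 past the efficient level; on those units the gap between marginal cost and willingness to pay runs from 0 up to 60.
DWL = ½ × 60 × 144 = 4320.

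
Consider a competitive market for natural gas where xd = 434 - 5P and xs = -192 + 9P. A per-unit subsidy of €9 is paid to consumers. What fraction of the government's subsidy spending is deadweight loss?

DWL / government spending = 135/2234

Pre-subsidy: 434 - 5P = -192 + 9P gives P* = 313/7, x* = 1473/7.
With the rebate, buyers effectively pay Pb = Ps − 9, where Ps is the price sellers receive.
Demand in terms of Ps becomes xd = 434 − 5(Ps − 9) = 479 - 5Ps. Setting this equal to supply: 479 - 5Ps = -192 + 9Ps, so Ps = 671/14.
Buyers pay Pb = 671/14 − 9 = 545/14; x' = -192 + 9·(671/14) = 3351/14.
ΔCS = ½(1473/7 + 3351/14)(313/7 − 545/14) = 510057/392; ΔPS = ½(1473/7 + 3351/14)(671/14 − 313/7) = 283365/392.
Government spending = 9 × 3351/14 = 30159/14.
DWL = ½ × 9 × (3351/14 − 1473/7) = 3645/28; fraction = (3645/28) / (30159/14) = 135/2234.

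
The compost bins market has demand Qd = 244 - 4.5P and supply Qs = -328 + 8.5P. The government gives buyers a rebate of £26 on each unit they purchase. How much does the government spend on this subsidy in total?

Government cost = £3185

Pre-subsidy: 244 - 4.5P = -328 + 8.5P gives P* = 44, Q* = 46.
With the rebate, buyers effectively pay Pb = Ps − 26, where Ps is the price sellers receive.
Demand in terms of Ps becomes Qd = 244 − 4.5(Ps − 26) = 361 - 4.5Ps. Setting this equal to supply: 361 - 4.5Ps = -328 + 8.5Ps, so Ps = 53.
Buyers pay Pb = 53 − 26 = 27; Q' = -328 + 8.5·53 = 122.5.
Government outlay = subsidy × quantity = 26 × 122.5 = 3185.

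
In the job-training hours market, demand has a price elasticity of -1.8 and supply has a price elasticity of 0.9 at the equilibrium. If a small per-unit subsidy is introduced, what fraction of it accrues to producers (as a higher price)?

Producer share = 2/3

For a small subsidy around the equilibrium, the benefit split depends on the relative slopes, which at a point are proportional to the elasticities.
Buyer share = εs/(εs + |εd|) = 0.9/(0.9 + 1.8) = 1/3; seller share = |εd|/(εs + |εd|) = 2/3.
So producers capture 2/3 of the subsidy.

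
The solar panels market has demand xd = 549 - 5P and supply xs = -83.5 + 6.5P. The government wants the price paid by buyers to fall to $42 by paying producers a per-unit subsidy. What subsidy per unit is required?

At a buyer price of 42, quantity demanded is 549 − 5·42 = 339.
Sellers supply 339 only when they receive Ps with -83.5 + 6.5·Ps = 339, i.e. Ps = 65.
s = Ps − Pb = 65 − 42 = 23.

Required subsidy s = $23 per unit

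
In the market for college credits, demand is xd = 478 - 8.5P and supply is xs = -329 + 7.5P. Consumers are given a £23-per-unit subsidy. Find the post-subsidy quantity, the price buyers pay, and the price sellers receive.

Pre-subsidy: 478 - 8.5P = -329 + 7.5P gives P* = 50.4375, x* = 49.28125.
With the rebate, buyers effectively pay Pb = Ps − 23, where Ps is the price sellers receive.
Demand in terms of Ps becomes xd = 478 − 8.5(Ps − 23) = 673.5 - 8.5Ps. Setting this equal to supply: 673.5 - 8.5Ps = -329 + 7.5Ps, so Ps = 62.65625.
Buyers pay Pb = 62.65625 − 23 = 39.65625; x' = -329 + 7.5·62.65625 = 140.921875.

x' = 140.921875; buyers pay £39.65625; sellers receive £62.65625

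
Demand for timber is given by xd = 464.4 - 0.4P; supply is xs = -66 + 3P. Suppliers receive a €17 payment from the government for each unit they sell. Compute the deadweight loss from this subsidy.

Deadweight loss = €51

Pre-subsidy: 464.4 - 0.4P = -66 + 3P gives P* = 156, x* = 402.
With the subsidy, sellers receive Ps = Pb + 17 for each unit, where Pb is the price buyers pay.
Supply in terms of Pb becomes xs = -66 + 3(Pb + 17) = -15 + 3Pb. Setting this equal to demand: 464.4 - 0.4Pb = -15 + 3Pb, so Pb = 141.
Sellers receive Ps = 141 + 17 = 158; x' = 464.4 − 0.4·141 = 408.
The subsidy expands output by 408 − 402 = 6 past the efficient level; on those units the gap between marginal cost and willingness to pay runs from 0 up to 17.
DWL = ½ × 17 × 6 = 51.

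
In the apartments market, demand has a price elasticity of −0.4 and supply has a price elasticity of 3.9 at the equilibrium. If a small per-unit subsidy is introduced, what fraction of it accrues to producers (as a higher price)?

For a small subsidy around the equilibrium, the benefit split depends on the relative slopes, which at a point are proportional to the elasticities.
Buyer share = εs/(εs + |εd|) = 3.9/(3.9 + 0.4) = 39/43; seller share = |εd|/(εs + |εd|) = 4/43.
So producers capture 4/43 of the subsidy.

Producer share = 4/43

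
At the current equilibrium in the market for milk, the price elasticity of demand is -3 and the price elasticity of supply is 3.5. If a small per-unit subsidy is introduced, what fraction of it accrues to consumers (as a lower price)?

Consumer share = 7/13

For a small subsidy around the equilibrium, the benefit split depends on the relative slopes, which at a point are proportional to the elasticities.
Buyer share = εs/(εs + |εd|) = 3.5/(3.5 + 3) = 7/13; seller share = |εd|/(εs + |εd|) = 6/13.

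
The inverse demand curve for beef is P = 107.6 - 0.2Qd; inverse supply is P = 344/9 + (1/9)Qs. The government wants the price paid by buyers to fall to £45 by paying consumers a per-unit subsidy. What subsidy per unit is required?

Required subsidy s = £28 per unit

At a buyer price of 45, quantity demanded is 538 − 5·45 = 313.
Sellers supply 313 only when they receive Ps = 344/9 + (1/9)·313 = 73.
s = Ps − Pb = 73 − 45 = 28.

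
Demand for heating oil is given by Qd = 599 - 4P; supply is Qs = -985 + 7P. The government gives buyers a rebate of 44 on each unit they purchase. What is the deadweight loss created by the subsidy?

Deadweight loss = 2464

Pre-subsidy: 599 - 4P = -985 + 7P gives P* = 144, Q* = 23.
With the rebate, buyers effectively pay Pb = Ps − 44, where Ps is the price sellers receive.
Demand in terms of Ps becomes Qd = 599 − 4(Ps − 44) = 775 - 4Ps. Setting this equal to supply: 775 - 4Ps = -985 + 7Ps, so Ps = 160.
Buyers pay Pb = 160 − 44 = 116; Q' = -985 + 7·160 = 135.
The subsidy expands output by 135 − 23 = 112 past the efficient level; on those units the gap between marginal cost and willingness to pay runs from 0 up to 44.
DWL = ½ × 44 × 112 = 2464.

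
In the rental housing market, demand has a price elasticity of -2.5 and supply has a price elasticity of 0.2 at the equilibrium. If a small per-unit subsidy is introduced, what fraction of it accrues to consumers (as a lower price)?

For a small subsidy around the equilibrium, the benefit split depends on the relative slopes, which at a point are proportional to the elasticities.
Buyer share = εs/(εs + |εd|) = 0.2/(0.2 + 2.5) = 2/27; seller share = |εd|/(εs + |εd|) = 25/27.

Consumer share = 2/27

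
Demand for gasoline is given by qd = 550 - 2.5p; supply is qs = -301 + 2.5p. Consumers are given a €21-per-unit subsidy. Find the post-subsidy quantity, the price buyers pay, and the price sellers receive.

Pre-subsidy: 550 - 2.5p = -301 + 2.5p gives p* = 170.2, q* = 124.5.
With the rebate, buyers effectively pay pb = ps − 21, where ps is the price sellers receive.
Demand in terms of ps becomes qd = 550 − 2.5(ps − 21) = 602.5 - 2.5ps. Setting this equal to supply: 602.5 - 2.5ps = -301 + 2.5ps, so ps = 180.7.
Buyers pay pb = 180.7 − 21 = 159.7; q' = -301 + 2.5·180.7 = 150.75.

q' = 150.75; buyers pay €159.7; sellers receive €180.7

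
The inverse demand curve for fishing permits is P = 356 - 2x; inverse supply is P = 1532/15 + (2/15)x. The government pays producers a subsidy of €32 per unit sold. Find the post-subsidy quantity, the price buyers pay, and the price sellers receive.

x' = 134; buyers pay €88; sellers receive €120

Pre-subsidy: 356 - 2x = 1532/15 + (2/15)x gives x* = 119 and P* = 118.
With the subsidy, sellers receive Ps = Pb + 32 for each unit, where Pb is the price buyers pay.
On the curves, Pb = 356 - 2x and Ps = 1532/15 + (2/15)x; the wedge Ps − Pb = 32 gives 1532/15 + (2/15)x − (356 - 2x) = 32, so x' = 134.
Then Pb = 356 − 2·134 = 88 and Ps = 1532/15 + (2/15)·134 = 120.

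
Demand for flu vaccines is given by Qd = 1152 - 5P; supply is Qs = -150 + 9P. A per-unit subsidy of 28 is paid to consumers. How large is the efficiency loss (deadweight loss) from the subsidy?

Pre-subsidy: 1152 - 5P = -150 + 9P gives P* = 93, Q* = 687.
With the rebate, buyers effectively pay Pb = Ps − 28, where Ps is the price sellers receive.
Demand in terms of Ps becomes Qd = 1152 − 5(Ps − 28) = 1292 - 5Ps. Setting this equal to supply: 1292 - 5Ps = -150 + 9Ps, so Ps = 103.
Buyers pay Pb = 103 − 28 = 75; Q' = -150 + 9·103 = 777.
The subsidy expands output by 777 − 687 = 90 past the efficient level; on those units the gap between marginal cost and willingness to pay runs from 0 up to 28.
DWL = ½ × 28 × 90 = 1260.

Deadweight loss = 1260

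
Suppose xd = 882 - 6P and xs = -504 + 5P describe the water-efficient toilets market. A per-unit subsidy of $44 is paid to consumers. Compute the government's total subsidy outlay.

Pre-subsidy: 882 - 6P = -504 + 5P gives P* = 126, x* = 126.
With the rebate, buyers effectively pay Pb = Ps − 44, where Ps is the price sellers receive.
Demand in terms of Ps becomes xd = 882 − 6(Ps − 44) = 1146 - 6Ps. Setting this equal to supply: 1146 - 6Ps = -504 + 5Ps, so Ps = 150.
Buyers pay Pb = 150 − 44 = 106; x' = -504 + 5·150 = 246.
Government outlay = subsidy × quantity = 44 × 246 = 10824.

Government cost = $10824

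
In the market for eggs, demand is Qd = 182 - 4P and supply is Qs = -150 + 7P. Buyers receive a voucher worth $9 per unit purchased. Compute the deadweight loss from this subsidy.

Pre-subsidy: 182 - 4P = -150 + 7P gives P* = 332/11, Q* = 674/11.
With the rebate, buyers effectively pay Pb = Ps − 9, where Ps is the price sellers receive.
Demand in terms of Ps becomes Qd = 182 − 4(Ps − 9) = 218 - 4Ps. Setting this equal to supply: 218 - 4Ps = -150 + 7Ps, so Ps = 368/11.
Buyers pay Pb = 368/11 − 9 = 269/11; Q' = -150 + 7·(368/11) = 926/11.
The subsidy expands output by 926/11 − 674/11 = 252/11 past the efficient level; on those units the gap between marginal cost and willingness to pay runs from 0 up to 9.
DWL = ½ × 9 × 252/11 = 1134/11.

Deadweight loss = 1134/11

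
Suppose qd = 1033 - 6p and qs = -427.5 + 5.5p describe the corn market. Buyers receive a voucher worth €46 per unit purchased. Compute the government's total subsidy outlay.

Government cost = €18538

Pre-subsidy: 1033 - 6p = -427.5 + 5.5p gives p* = 127, q* = 271.
With the rebate, buyers effectively pay pb = ps − 46, where ps is the price sellers receive.
Demand in terms of ps becomes qd = 1033 − 6(ps − 46) = 1309 - 6ps. Setting this equal to supply: 1309 - 6ps = -427.5 + 5.5ps, so ps = 151.
Buyers pay pb = 151 − 46 = 105; q' = -427.5 + 5.5·151 = 403.
Government outlay = subsidy × quantity = 46 × 403 = 18538.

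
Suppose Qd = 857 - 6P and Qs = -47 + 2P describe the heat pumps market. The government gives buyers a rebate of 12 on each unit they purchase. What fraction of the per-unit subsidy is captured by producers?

Pre-subsidy: 857 - 6P = -47 + 2P gives P* = 113, Q* = 179.
With the rebate, buyers effectively pay Pb = Ps − 12, where Ps is the price sellers receive.
Demand in terms of Ps becomes Qd = 857 − 6(Ps − 12) = 929 - 6Ps. Setting this equal to supply: 929 - 6Ps = -47 + 2Ps, so Ps = 122.
Buyers pay Pb = 122 − 12 = 110; Q' = -47 + 2·122 = 197.
Buyers' price falls by P* − Pb = 113 − 110 = 3; sellers' price rises by Ps − P* = 122 − 113 = 9.
So producers capture 9/12 = 0.75 of each unit of subsidy.

Producer share = 0.75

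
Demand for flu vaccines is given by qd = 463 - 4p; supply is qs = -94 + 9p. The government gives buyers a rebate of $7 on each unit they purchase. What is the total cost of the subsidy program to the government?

Pre-subsidy: 463 - 4p = -94 + 9p gives p* = 557/13, q* = 3791/13.
With the rebate, buyers effectively pay pb = ps − 7, where ps is the price sellers receive.
Demand in terms of ps becomes qd = 463 − 4(ps − 7) = 491 - 4ps. Setting this equal to supply: 491 - 4ps = -94 + 9ps, so ps = 45.
Buyers pay pb = 45 − 7 = 38; q' = -94 + 9·45 = 311.
Government outlay = subsidy × quantity = 7 × 311 = 2177.

Government cost = $2177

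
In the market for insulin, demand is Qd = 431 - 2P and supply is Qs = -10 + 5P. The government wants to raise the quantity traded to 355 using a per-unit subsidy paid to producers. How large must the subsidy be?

At Q = 355, invert demand for the buyer price: Pb = (431 − 355)/2 = 38; invert supply for the seller price: Ps = (355 − (-10))/5 = 73.
The subsidy must fill the gap: s = Ps − Pb = 73 − 38 = 35.

Required subsidy s = 35 per unit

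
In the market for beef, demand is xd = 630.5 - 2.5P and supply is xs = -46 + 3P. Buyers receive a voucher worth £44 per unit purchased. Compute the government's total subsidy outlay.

Pre-subsidy: 630.5 - 2.5P = -46 + 3P gives P* = 123, x* = 323.
With the rebate, buyers effectively pay Pb = Ps − 44, where Ps is the price sellers receive.
Demand in terms of Ps becomes xd = 630.5 − 2.5(Ps − 44) = 740.5 - 2.5Ps. Setting this equal to supply: 740.5 - 2.5Ps = -46 + 3Ps, so Ps = 143.
Buyers pay Pb = 143 − 44 = 99; x' = -46 + 3·143 = 383.
Government outlay = subsidy × quantity = 44 × 383 = 16852.

Government cost = £16852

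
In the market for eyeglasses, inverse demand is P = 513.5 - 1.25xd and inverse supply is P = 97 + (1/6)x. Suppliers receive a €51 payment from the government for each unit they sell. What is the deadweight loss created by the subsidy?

Pre-subsidy: 513.5 - 1.25x = 97 + (1/6)x gives x* = 294 and P* = 146.
With the subsidy, sellers receive Ps = Pb + 51 for each unit, where Pb is the price buyers pay.
On the curves, Pb = 513.5 - 1.25x and Ps = 97 + (1/6)x; the wedge Ps − Pb = 51 gives 97 + (1/6)x − (513.5 - 1.25x) = 51, so x' = 330.
Then Pb = 513.5 − 1.25·330 = 101 and Ps = 97 + (1/6)·330 = 152.
The subsidy expands output by 330 − 294 = 36 past the efficient level; on those units the gap between marginal cost and willingness to pay runs from 0 up to 51.
DWL = ½ × 51 × 36 = 918.

Deadweight loss = €918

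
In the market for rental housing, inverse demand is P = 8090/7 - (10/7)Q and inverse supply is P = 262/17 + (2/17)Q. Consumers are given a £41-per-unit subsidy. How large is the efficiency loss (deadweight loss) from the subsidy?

Pre-subsidy: 8090/7 - (10/7)Q = 262/17 + (2/17)Q gives Q* = 16962/23 and P* = 2350/23.
With the rebate, buyers effectively pay Pb = Ps − 41, where Ps is the price sellers receive.
On the curves, Pb = 8090/7 - (10/7)Q and Ps = 262/17 + (2/17)Q; the wedge Ps − Pb = 41 gives 262/17 + (2/17)Q − (8090/7 - (10/7)Q) = 41, so Q' = 140575/184.
Then Pb = 8090/7 − (10/7)·(140575/184) = 5915/92 and Ps = 262/17 + (2/17)·(140575/184) = 9687/92.
The subsidy expands output by 140575/184 − 16962/23 = 4879/184 past the efficient level; on those units the gap between marginal cost and willingness to pay runs from 0 up to 41.
DWL = ½ × 41 × 4879/184 = 200039/368.

Deadweight loss = 200039/368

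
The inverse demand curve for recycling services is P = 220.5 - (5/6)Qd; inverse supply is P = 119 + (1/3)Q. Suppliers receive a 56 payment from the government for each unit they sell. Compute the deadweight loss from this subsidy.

Pre-subsidy: 220.5 - (5/6)Q = 119 + (1/3)Q gives Q* = 87 and P* = 148.
With the subsidy, sellers receive Ps = Pb + 56 for each unit, where Pb is the price buyers pay.
On the curves, Pb = 220.5 - (5/6)Q and Ps = 119 + (1/3)Q; the wedge Ps − Pb = 56 gives 119 + (1/3)Q − (220.5 - (5/6)Q) = 56, so Q' = 135.
Then Pb = 220.5 − (5/6)·135 = 108 and Ps = 119 + (1/3)·135 = 164.
The subsidy expands output by 135 − 87 = 48 past the efficient level; on those units the gap between marginal cost and willingness to pay runs from 0 up to 56.
DWL = ½ × 56 × 48 = 1344.

Deadweight loss = 1344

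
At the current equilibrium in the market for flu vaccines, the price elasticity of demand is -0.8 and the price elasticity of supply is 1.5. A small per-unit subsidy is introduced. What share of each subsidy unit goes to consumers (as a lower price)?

Consumer share = 15/23

For a small subsidy around the equilibrium, the benefit split depends on the relative slopes, which at a point are proportional to the elasticities.
Buyer share = εs/(εs + |εd|) = 1.5/(1.5 + 0.8) = 15/23; seller share = |εd|/(εs + |εd|) = 8/23.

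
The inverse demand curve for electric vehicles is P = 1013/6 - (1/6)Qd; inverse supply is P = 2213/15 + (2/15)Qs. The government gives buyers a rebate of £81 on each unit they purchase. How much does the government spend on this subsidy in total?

Government cost = £27621

Pre-subsidy: 1013/6 - (1/6)Q = 2213/15 + (2/15)Q gives Q* = 71 and P* = 157.
With the rebate, buyers effectively pay Pb = Ps − 81, where Ps is the price sellers receive.
On the curves, Pb = 1013/6 - (1/6)Q and Ps = 2213/15 + (2/15)Q; the wedge Ps − Pb = 81 gives 2213/15 + (2/15)Q − (1013/6 - (1/6)Q) = 81, so Q' = 341.
Then Pb = 1013/6 − (1/6)·341 = 112 and Ps = 2213/15 + (2/15)·341 = 193.
Government outlay = subsidy × quantity = 81 × 341 = 27621.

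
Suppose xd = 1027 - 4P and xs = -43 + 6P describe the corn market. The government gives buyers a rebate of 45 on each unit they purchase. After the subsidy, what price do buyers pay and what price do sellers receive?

Buyers pay 80; sellers receive 125

Pre-subsidy: 1027 - 4P = -43 + 6P gives P* = 107, x* = 599.
With the rebate, buyers effectively pay Pb = Ps − 45, where Ps is the price sellers receive.
Demand in terms of Ps becomes xd = 1027 − 4(Ps − 45) = 1207 - 4Ps. Setting this equal to supply: 1207 - 4Ps = -43 + 6Ps, so Ps = 125.
Buyers pay Pb = 125 − 45 = 80; x' = -43 + 6·125 = 707.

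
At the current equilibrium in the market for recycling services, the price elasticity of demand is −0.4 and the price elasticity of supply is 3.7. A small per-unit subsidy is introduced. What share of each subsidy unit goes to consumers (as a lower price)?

For a small subsidy around the equilibrium, the benefit split depends on the relative slopes, which at a point are proportional to the elasticities.
Buyer share = εs/(εs + |εd|) = 3.7/(3.7 + 0.4) = 37/41; seller share = |εd|/(εs + |εd|) = 4/41.

Consumer share = 37/41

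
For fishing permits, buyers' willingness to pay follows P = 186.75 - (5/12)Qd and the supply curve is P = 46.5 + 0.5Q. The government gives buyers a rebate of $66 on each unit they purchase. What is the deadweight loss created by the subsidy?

Pre-subsidy: 186.75 - (5/12)Q = 46.5 + 0.5Q gives Q* = 153 and P* = 123.
With the rebate, buyers effectively pay Pb = Ps − 66, where Ps is the price sellers receive.
On the curves, Pb = 186.75 - (5/12)Q and Ps = 46.5 + 0.5Q; the wedge Ps − Pb = 66 gives 46.5 + 0.5Q − (186.75 - (5/12)Q) = 66, so Q' = 225.
Then Pb = 186.75 − (5/12)·225 = 93 and Ps = 46.5 + 0.5·225 = 159.
The subsidy expands output by 225 − 153 = 72 past the efficient level; on those units the gap between marginal cost and willingness to pay runs from 0 up to 66.
DWL = ½ × 66 × 72 = 2376.

Deadweight loss = $2376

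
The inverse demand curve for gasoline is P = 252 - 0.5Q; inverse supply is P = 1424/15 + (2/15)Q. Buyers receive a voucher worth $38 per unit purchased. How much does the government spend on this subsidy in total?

Government cost = $11704

Pre-subsidy: 252 - 0.5Q = 1424/15 + (2/15)Q gives Q* = 248 and P* = 128.
With the rebate, buyers effectively pay Pb = Ps − 38, where Ps is the price sellers receive.
On the curves, Pb = 252 - 0.5Q and Ps = 1424/15 + (2/15)Q; the wedge Ps − Pb = 38 gives 1424/15 + (2/15)Q − (252 - 0.5Q) = 38, so Q' = 308.
Then Pb = 252 − 0.5·308 = 98 and Ps = 1424/15 + (2/15)·308 = 136.
Government outlay = subsidy × quantity = 38 × 308 = 11704.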